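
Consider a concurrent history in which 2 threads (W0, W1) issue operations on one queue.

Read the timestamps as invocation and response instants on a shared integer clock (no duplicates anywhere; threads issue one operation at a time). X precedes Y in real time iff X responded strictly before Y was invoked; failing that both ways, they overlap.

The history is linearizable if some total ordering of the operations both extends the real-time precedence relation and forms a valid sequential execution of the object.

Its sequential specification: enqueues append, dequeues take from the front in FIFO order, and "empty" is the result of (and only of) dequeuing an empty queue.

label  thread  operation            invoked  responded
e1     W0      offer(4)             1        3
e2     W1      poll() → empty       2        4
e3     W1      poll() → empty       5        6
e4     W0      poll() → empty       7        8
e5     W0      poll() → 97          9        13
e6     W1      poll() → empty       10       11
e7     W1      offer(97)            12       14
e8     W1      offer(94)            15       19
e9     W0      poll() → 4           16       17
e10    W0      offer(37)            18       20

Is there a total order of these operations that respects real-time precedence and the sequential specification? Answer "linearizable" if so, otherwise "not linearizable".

events 1..5 are fine; event 6 — the response of e3 at time 6 — makes the prefix non-linearizable
all 2 real-time-respecting orders fail — 3 completed queue operations, no legal replay
sample order e1, e2, e3 stalls at step 2 — e2 poll() → empty has no legal effect
sample order e2, e1, e3 stalls at step 3 — e3 poll() → empty has no legal effect

not linearizable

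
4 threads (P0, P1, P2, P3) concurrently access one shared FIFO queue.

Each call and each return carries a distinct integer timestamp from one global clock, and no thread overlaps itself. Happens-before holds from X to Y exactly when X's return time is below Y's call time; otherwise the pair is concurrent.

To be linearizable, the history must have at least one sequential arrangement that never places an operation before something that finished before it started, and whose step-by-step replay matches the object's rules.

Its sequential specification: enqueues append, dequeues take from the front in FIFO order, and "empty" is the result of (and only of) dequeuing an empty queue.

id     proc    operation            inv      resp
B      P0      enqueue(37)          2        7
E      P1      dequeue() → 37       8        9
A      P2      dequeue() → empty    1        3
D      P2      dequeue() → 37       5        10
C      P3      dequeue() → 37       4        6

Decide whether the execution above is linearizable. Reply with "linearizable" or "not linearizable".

not linearizable

already the first 9 events (up to E's response at time 9) admit no linearization; the first 8 still do
3 orders of the 4 completed FIFO queue ops respect real time; none is legal
include/drop combinations of the 1 pending operation (D) were all tried; none helps
sample order A, B, C, E (pending dropped) stalls at step 4 — E dequeue() → 37 has no legal effect
sample order A, C, B, E (pending dropped) stalls at step 2 — C dequeue() → 37 has no legal effect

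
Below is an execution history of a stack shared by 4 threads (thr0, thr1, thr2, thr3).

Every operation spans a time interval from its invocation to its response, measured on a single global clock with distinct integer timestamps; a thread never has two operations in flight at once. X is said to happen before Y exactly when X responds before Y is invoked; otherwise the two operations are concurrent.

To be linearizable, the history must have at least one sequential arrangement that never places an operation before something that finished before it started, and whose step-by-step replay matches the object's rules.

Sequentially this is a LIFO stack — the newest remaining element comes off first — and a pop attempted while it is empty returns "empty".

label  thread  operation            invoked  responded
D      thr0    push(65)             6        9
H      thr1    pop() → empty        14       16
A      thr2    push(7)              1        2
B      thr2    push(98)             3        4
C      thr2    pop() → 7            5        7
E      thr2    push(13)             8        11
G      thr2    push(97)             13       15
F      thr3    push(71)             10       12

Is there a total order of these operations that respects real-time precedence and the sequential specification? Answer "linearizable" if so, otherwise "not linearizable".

not linearizable

prefix check: 1..6 passes, 1..7 fails once C's time-7 response joins
the completed operations (3 total) allow one real-time order; the stack replay rejects it
every completion of the 1 pending operation (D) was checked; none linearizes
take A, B, C (pending dropped): step 3 already fails, because C pop() → 7 cannot occur there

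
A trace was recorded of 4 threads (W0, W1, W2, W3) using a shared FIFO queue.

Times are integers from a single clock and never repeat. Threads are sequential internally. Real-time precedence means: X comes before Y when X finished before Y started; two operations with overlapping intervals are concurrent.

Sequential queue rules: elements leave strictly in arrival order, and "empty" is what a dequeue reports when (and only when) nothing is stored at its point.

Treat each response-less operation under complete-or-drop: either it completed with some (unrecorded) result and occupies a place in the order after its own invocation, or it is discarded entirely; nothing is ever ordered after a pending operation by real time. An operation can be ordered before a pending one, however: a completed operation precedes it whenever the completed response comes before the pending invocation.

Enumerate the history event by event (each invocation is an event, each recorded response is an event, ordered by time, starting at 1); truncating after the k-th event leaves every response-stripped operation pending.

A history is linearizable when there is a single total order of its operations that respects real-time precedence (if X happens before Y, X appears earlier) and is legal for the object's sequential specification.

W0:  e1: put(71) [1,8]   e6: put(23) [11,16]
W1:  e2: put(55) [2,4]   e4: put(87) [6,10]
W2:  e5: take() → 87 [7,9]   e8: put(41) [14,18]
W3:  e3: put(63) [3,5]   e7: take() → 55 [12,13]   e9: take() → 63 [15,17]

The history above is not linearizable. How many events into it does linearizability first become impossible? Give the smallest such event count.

a valid linearization of events 1..8 exists, for instance e1, e2, e3:
step 1: e1 put(71) — queue <71>
step 2: e2 put(55) — queue <71,55>
step 3: e3 put(63) — queue <71,55,63>
event 9 — e5's response, time 9 — after it, nothing linearizes
no escape via the 1 pending operation (e4): every completion choice fails
one such order, e1, e2, e3, e5 (pending dropped), breaks at step 4 where e5 take() → 87 is illegal
one such order, e1, e3, e2, e5 (pending dropped), breaks at step 4 where e5 take() → 87 is illegal

9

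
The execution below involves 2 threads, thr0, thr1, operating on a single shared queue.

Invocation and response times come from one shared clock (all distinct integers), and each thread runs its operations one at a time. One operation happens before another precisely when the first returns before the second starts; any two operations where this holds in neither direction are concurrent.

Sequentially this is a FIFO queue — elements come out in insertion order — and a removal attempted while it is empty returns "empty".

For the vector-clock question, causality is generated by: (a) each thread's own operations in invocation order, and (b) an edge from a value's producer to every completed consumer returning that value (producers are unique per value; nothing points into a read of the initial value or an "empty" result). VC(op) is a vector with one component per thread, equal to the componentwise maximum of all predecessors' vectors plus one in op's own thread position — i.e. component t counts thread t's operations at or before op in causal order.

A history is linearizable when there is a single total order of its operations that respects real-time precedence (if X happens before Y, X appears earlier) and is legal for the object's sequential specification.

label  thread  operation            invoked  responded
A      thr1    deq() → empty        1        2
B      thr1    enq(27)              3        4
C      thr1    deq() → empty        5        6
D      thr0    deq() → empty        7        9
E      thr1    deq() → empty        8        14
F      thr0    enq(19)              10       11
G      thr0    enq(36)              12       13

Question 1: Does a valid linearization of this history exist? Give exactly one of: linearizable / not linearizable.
through event 5 a valid linearization exists; event 6 (C responding at time 6) ends that
exhaustive check: the 3 completed queue ops admit one real-time order; illegal
e.g. A, B, C: illegal at step 3, since C deq() → empty cannot apply there

not linearizable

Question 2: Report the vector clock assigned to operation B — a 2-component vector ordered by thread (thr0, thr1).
Answer: (0, 2)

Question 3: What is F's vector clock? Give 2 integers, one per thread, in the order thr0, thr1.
Answer: (2, 0)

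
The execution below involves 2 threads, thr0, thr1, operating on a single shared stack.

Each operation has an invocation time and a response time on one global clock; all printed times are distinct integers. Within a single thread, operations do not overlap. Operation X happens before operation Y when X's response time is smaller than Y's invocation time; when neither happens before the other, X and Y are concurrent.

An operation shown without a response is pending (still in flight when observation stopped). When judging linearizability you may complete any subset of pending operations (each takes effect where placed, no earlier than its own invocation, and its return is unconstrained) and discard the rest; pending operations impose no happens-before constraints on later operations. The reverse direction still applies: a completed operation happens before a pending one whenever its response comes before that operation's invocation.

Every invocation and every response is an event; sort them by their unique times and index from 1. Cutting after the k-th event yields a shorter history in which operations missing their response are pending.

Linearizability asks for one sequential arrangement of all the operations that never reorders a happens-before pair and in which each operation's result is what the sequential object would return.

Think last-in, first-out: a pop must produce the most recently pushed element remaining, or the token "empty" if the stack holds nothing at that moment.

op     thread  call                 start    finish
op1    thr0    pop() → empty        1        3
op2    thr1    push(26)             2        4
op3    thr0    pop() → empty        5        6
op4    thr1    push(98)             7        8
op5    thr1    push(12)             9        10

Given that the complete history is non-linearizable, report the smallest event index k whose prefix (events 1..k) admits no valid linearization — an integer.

a valid linearization of events 1..5 exists, for instance op1, op2:
step 1: op1 pop() → empty — stack <>
step 2: op2 push(26) — stack <26>
event 6 — op3's response, time 6 — after it, nothing linearizes
one such order, op1, op2, op3, breaks at step 3 where op3 pop() → empty is illegal
one such order, op2, op1, op3, breaks at step 2 where op1 pop() → empty is illegal

6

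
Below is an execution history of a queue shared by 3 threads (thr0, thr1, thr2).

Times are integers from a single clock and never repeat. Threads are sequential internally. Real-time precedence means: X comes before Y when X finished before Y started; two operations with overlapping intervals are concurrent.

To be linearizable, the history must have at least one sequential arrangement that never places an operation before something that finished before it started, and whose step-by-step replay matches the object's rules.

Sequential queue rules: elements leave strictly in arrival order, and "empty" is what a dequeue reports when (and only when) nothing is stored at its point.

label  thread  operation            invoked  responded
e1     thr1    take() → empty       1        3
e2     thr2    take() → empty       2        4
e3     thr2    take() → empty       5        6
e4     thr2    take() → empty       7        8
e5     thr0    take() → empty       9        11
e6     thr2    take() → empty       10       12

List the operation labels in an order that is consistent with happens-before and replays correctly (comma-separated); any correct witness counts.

e1, e2, e3, e4, e5, e6

step 1: e1 take() → empty — queue <>
step 2: e2 take() → empty — queue <>
step 3: e3 take() → empty — queue <>
step 4: e4 take() → empty — queue <>
step 5: e5 take() → empty — queue <>
step 6: e6 take() → empty — queue <>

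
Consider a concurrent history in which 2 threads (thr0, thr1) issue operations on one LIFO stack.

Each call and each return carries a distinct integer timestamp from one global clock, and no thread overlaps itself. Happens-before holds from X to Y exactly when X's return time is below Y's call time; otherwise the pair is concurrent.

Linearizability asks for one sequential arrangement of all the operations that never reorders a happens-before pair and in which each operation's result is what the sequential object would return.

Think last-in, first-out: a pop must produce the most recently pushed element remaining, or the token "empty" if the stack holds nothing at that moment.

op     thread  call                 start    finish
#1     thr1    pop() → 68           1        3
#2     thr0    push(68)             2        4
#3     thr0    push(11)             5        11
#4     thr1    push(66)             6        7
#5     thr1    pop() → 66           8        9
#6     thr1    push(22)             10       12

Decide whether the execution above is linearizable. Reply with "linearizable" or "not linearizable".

one valid linearization: #2, #1, #3, #4, #5, #6
step 1: #2 push(68) — stack <68>
step 2: #1 pop() → 68 — stack <>
step 3: #3 push(11) — stack <11>
step 4: #4 push(66) — stack <11,66>
step 5: #5 pop() → 66 — stack <11>
step 6: #6 push(22) — stack <11,22>

linearizable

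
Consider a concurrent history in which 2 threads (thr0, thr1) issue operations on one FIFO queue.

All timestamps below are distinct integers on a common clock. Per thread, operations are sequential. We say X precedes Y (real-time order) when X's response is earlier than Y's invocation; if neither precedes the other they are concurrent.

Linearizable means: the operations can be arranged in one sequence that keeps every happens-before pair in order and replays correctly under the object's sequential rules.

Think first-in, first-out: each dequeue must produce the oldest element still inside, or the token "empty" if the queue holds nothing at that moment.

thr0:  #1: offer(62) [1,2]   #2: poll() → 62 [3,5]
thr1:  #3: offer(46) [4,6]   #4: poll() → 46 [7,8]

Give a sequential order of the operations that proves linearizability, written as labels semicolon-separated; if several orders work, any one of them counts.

#1; #2; #3; #4

after step 1 (#1 offer(62)): queue <62>
after step 2 (#2 poll() → 62): queue <>
after step 3 (#3 offer(46)): queue <46>
after step 4 (#4 poll() → 46): queue <>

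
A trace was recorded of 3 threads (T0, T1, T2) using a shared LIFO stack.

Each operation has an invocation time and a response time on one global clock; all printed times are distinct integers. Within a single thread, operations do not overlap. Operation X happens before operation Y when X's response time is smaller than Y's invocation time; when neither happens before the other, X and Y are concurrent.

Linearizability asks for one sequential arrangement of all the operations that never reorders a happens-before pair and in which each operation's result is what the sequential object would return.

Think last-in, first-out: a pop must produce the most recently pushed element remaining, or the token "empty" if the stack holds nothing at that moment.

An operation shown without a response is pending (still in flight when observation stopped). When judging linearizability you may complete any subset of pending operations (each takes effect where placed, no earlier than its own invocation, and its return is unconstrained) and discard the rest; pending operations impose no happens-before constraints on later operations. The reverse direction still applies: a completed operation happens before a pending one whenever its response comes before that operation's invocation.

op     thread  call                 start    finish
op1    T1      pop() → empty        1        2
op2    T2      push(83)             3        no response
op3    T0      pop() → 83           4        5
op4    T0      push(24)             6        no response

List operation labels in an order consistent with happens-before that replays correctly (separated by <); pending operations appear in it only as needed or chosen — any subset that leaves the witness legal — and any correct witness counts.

1. op1 pop() → empty, leaving stack <>
2. op2 push(83) (pending, included), leaving stack <83>
3. op3 pop() → 83, leaving stack <>

op1 < op2 < op3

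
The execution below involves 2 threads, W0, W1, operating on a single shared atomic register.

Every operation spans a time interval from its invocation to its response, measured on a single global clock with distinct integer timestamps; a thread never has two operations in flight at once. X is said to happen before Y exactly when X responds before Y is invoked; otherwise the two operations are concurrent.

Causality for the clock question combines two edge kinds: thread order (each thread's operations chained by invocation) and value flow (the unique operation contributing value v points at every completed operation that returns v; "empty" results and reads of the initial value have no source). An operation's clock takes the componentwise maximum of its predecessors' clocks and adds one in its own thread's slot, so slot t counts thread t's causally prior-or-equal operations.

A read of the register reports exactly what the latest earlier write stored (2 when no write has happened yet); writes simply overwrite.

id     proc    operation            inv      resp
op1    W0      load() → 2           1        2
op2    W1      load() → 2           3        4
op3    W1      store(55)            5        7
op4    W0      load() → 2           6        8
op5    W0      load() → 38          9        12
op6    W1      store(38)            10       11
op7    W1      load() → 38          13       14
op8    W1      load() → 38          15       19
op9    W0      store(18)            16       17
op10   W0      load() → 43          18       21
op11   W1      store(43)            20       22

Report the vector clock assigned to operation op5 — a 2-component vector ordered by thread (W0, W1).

(3, 3)

op2, invoked 3, has no incoming edges; only W1's bump applies → (0, 1)
op1, invoked 1, has no incoming edges; only W0's bump applies → (1, 0)
op3 (invocation 5): componentwise max over VC(op2)=(0, 1), +1 at W1, giving (0, 2)
op4 (invocation 6): componentwise max over VC(op1)=(1, 0), +1 at W0, giving (2, 0)
op6 (invocation 10): componentwise max over VC(op3)=(0, 2), +1 at W1, giving (0, 3)
op7 (invocation 13): componentwise max over VC(op6)=(0, 3), +1 at W1, giving (0, 4)
op8 (invocation 15): componentwise max over VC(op6)=(0, 3), VC(op7)=(0, 4), +1 at W1, giving (0, 5)
op11 (invocation 20): componentwise max over VC(op8)=(0, 5), +1 at W1, giving (0, 6)
op5 (invocation 9): componentwise max over VC(op4)=(2, 0), VC(op6)=(0, 3), +1 at W0, giving (3, 3)
op9 (invocation 16): componentwise max over VC(op5)=(3, 3), +1 at W0, giving (4, 3)
op10 (invocation 18): componentwise max over VC(op9)=(4, 3), VC(op11)=(0, 6), +1 at W0, giving (5, 6)
target: VC(op5) = (3, 3)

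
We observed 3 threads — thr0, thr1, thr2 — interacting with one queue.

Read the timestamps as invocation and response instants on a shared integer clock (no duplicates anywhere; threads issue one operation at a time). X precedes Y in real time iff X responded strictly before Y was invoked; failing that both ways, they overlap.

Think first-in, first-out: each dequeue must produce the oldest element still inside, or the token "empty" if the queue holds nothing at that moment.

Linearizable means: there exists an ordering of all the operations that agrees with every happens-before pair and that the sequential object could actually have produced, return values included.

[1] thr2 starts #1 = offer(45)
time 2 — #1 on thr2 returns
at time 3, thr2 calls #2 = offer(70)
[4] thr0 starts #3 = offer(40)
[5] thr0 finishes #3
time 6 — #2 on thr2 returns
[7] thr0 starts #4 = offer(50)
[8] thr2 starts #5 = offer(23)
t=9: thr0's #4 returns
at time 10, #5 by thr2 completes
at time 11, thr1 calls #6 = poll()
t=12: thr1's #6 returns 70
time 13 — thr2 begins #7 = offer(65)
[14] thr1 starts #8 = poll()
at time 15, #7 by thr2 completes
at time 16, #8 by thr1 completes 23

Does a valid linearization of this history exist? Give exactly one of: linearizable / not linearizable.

prefix check: 1..11 passes, 1..12 fails once #6's time-12 response joins
every one of the 4 real-time-consistent orders over 6 completed queue ops fails the sequential spec
e.g. #1, #2, #3, #4, #5, #6: illegal at step 6, since #6 poll() → 70 cannot apply there
e.g. #1, #2, #3, #5, #4, #6: illegal at step 6, since #6 poll() → 70 cannot apply there

not linearizable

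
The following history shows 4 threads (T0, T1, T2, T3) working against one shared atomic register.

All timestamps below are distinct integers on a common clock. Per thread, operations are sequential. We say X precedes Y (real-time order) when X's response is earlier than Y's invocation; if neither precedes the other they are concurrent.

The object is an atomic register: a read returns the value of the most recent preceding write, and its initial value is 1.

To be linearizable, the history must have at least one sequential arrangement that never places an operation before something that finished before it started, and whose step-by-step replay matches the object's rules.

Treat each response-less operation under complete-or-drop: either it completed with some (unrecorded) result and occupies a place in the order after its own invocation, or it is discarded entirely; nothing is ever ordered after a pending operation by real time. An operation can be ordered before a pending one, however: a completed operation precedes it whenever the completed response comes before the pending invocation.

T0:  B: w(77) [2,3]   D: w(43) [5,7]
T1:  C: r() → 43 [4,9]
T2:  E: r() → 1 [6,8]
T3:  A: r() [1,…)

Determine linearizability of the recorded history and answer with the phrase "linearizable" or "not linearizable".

not linearizable

prefix check: 1..7 passes, 1..8 fails once E's time-8 response joins
checked exhaustively: 2 real-time-consistent orders of 3 completed operations, zero legal atomic register replays
completion choices over the 2 pending operations (A, C) were checked; none helps
take B, D, E (pending dropped): step 3 already fails, because E r() → 1 cannot occur there
take B, E, D (pending dropped): step 2 already fails, because E r() → 1 cannot occur there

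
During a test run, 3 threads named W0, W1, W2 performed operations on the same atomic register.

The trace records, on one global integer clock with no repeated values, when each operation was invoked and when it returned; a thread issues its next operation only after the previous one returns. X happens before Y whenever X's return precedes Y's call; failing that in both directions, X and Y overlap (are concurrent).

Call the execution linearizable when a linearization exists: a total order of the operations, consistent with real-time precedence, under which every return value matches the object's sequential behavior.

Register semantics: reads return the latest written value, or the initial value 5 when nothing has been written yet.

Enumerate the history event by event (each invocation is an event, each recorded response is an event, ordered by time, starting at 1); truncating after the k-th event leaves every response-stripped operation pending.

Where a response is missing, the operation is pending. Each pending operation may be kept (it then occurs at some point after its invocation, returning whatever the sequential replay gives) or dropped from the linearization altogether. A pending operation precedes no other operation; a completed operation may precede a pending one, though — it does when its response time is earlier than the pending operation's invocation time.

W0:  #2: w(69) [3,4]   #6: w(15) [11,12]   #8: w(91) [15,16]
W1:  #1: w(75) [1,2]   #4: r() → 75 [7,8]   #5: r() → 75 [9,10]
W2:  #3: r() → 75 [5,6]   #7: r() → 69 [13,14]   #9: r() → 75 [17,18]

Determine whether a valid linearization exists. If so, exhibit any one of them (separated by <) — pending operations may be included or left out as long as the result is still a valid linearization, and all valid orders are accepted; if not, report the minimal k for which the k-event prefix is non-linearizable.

not linearizable — minimal violating prefix: 6 events

already the first 6 events (up to #3's response at time 6) admit no linearization; the first 5 still do
exhaustive check: the 3 completed atomic register ops admit one real-time order; illegal
sample order #1, #2, #3 stalls at step 3 — #3 r() → 75 has no legal effect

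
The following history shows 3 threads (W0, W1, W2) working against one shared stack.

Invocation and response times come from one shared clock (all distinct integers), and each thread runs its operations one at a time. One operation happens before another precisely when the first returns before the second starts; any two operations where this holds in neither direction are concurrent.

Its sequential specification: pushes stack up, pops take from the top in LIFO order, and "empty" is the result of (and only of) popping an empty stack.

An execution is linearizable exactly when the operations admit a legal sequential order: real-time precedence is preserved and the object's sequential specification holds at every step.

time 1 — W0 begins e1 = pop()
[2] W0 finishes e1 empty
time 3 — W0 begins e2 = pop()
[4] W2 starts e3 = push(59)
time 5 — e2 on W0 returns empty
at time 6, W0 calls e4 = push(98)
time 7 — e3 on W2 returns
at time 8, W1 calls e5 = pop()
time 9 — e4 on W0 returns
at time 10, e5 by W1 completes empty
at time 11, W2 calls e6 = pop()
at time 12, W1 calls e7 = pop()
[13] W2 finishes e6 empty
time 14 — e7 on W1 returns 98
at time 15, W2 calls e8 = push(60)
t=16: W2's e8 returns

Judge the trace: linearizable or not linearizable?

cut after 9 events: linearizable; cut after 10 events (e5 responds, time 10): not linearizable
5 orders of the 5 completed stack ops respect real time; none is legal
one such order, e1, e2, e3, e4, e5, breaks at step 5 where e5 pop() → empty is illegal
one such order, e1, e2, e3, e5, e4, breaks at step 4 where e5 pop() → empty is illegal

not linearizable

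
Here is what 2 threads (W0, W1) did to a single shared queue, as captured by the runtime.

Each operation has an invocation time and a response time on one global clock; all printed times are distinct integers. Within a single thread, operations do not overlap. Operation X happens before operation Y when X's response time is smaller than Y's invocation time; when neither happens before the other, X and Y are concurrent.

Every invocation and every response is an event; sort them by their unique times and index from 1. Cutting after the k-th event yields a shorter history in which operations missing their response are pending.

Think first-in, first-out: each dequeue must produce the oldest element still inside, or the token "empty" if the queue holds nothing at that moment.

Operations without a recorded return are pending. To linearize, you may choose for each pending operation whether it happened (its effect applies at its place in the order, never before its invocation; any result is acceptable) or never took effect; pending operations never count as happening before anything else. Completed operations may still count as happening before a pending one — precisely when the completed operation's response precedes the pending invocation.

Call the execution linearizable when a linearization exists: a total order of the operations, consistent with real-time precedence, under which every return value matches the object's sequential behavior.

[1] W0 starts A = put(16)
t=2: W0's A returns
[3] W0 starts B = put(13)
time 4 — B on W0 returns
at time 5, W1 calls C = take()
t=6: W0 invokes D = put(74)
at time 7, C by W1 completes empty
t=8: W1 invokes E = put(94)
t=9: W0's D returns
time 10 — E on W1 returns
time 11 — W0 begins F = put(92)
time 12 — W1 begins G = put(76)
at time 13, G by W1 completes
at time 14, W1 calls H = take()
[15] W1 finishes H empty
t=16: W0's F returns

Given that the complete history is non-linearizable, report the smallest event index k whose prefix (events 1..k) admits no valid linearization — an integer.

7

events 1..6 are linearizable, e.g. via A, B:
1. A put(16), leaving queue <16>
2. B put(13), leaving queue <16,13>
event 7 — C's response, time 7 — after it, nothing linearizes
including or dropping the 1 pending operation (D) in any combination fails
sample order A, B, C (pending dropped) stalls at step 3 — C take() → empty has no legal effect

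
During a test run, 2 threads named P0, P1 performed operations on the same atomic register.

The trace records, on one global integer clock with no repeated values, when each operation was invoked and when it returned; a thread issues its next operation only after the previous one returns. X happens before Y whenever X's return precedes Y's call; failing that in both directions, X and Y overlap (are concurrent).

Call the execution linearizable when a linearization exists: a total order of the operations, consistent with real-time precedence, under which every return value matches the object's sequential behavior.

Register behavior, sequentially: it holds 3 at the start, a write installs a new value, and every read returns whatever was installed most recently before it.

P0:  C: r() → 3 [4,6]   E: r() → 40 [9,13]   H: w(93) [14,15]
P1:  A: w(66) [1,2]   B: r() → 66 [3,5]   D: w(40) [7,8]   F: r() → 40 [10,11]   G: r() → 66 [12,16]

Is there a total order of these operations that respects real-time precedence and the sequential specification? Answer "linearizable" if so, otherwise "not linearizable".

cut after 5 events: linearizable; cut after 6 events (C responds, time 6): not linearizable
all 2 real-time-respecting orders fail — 3 completed atomic register operations, no legal replay
for example A, B, C fails at step 3: C r() → 3 is not legal there
for example A, C, B fails at step 2: C r() → 3 is not legal there

not linearizable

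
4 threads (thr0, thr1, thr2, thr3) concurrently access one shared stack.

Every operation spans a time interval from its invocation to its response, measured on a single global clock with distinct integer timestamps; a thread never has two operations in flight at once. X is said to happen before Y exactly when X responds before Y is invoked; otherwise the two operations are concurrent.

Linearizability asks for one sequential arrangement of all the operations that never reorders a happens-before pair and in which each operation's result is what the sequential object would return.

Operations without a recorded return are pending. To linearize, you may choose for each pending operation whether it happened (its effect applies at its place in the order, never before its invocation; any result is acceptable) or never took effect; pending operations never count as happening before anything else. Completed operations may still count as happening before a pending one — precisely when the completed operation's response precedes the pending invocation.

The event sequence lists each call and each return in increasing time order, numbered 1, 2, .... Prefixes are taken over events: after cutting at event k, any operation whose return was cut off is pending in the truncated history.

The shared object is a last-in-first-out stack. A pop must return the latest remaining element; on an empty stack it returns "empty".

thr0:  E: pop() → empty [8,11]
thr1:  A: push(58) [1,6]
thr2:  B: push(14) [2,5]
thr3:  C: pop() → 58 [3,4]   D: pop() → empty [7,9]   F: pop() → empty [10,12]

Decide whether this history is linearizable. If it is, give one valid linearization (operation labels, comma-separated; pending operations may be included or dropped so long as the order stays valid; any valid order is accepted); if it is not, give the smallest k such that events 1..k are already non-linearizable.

not linearizable — minimal violating prefix: 11 events

through event 10 a valid linearization exists; event 11 (E responding at time 11) ends that
real-time-consistent orders of the 5 completed operations: 12 — all fail the stack replay
no escape via the 1 pending operation (F): every completion choice fails
e.g. A, B, C, D, E (pending dropped): illegal at step 3, since C pop() → 58 cannot apply there
e.g. A, B, C, E, D (pending dropped): illegal at step 3, since C pop() → 58 cannot apply there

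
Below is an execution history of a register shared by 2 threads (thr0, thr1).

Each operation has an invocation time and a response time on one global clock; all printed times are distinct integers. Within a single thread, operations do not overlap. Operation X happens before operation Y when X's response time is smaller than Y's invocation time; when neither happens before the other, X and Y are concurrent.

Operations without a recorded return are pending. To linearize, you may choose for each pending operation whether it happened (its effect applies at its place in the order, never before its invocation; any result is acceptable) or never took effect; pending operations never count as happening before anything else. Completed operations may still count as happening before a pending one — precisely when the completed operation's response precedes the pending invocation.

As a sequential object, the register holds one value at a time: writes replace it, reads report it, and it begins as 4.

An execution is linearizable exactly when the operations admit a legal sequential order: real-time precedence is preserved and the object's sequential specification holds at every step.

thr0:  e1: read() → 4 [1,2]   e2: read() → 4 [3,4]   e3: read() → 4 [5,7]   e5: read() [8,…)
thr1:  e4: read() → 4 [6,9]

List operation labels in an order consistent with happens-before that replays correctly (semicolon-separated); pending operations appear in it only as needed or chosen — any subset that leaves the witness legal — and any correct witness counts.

1. e1 read() → 4, leaving value 4
2. e2 read() → 4, leaving value 4
3. e3 read() → 4, leaving value 4
4. e4 read() → 4, leaving value 4

e1; e2; e3; e4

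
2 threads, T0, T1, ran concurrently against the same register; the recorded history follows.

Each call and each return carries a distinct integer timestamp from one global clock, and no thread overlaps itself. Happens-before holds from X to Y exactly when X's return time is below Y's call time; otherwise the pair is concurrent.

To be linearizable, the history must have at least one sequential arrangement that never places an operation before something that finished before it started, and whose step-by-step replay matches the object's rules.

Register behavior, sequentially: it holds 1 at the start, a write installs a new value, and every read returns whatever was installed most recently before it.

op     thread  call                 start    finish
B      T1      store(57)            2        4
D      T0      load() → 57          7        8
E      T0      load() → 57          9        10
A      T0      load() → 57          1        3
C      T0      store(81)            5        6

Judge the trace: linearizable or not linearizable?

not linearizable

cut after 7 events: linearizable; cut after 8 events (D responds, time 8): not linearizable
the 4 completed operations admit 2 real-time orders; each fails the register replay
for example A, B, C, D fails at step 1: A load() → 57 is not legal there
for example B, A, C, D fails at step 4: D load() → 57 is not legal there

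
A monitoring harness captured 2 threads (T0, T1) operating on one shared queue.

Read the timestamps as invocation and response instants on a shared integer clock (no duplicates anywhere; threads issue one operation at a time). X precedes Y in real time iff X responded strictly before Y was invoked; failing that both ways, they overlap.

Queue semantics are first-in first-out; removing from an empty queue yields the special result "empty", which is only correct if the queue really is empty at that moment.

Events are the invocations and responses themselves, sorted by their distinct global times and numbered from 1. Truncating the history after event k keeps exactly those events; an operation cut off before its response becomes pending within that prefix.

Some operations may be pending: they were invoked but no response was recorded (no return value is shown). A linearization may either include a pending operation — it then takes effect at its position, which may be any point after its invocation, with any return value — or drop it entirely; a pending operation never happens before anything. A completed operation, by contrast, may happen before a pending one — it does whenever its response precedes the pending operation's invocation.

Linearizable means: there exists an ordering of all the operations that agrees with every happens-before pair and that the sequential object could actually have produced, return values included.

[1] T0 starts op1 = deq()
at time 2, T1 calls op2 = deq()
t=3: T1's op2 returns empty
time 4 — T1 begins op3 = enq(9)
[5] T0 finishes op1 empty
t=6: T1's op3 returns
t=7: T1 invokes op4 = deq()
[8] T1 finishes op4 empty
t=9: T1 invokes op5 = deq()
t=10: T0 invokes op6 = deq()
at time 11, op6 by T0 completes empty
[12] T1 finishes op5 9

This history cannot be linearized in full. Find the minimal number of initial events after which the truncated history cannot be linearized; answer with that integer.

events 1..7 are linearizable; a witness order is op1, op2, op3:
1. op1 deq() → empty, leaving queue <>
2. op2 deq() → empty, leaving queue <>
3. op3 enq(9), leaving queue <9>
with event 8 included (op4 responding at time 8), all real-time-consistent orders fail
for example op1, op2, op3, op4 fails at step 4: op4 deq() → empty is not legal there
for example op2, op1, op3, op4 fails at step 4: op4 deq() → empty is not legal there

8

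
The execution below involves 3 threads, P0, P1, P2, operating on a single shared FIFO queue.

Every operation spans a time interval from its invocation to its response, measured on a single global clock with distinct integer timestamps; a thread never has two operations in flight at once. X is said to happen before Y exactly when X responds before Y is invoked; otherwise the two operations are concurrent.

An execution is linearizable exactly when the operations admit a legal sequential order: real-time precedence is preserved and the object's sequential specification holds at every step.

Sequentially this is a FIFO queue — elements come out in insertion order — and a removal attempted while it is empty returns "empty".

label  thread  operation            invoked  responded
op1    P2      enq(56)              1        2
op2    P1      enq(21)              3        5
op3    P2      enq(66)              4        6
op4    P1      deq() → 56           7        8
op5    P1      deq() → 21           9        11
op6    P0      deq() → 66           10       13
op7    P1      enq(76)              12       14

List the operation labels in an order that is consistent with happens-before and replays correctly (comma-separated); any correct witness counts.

op1, op2, op3, op4, op5, op6, op7

step 1: op1 enq(56) — queue <56>
step 2: op2 enq(21) — queue <56,21>
step 3: op3 enq(66) — queue <56,21,66>
step 4: op4 deq() → 56 — queue <21,66>
step 5: op5 deq() → 21 — queue <66>
step 6: op6 deq() → 66 — queue <>
step 7: op7 enq(76) — queue <76>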